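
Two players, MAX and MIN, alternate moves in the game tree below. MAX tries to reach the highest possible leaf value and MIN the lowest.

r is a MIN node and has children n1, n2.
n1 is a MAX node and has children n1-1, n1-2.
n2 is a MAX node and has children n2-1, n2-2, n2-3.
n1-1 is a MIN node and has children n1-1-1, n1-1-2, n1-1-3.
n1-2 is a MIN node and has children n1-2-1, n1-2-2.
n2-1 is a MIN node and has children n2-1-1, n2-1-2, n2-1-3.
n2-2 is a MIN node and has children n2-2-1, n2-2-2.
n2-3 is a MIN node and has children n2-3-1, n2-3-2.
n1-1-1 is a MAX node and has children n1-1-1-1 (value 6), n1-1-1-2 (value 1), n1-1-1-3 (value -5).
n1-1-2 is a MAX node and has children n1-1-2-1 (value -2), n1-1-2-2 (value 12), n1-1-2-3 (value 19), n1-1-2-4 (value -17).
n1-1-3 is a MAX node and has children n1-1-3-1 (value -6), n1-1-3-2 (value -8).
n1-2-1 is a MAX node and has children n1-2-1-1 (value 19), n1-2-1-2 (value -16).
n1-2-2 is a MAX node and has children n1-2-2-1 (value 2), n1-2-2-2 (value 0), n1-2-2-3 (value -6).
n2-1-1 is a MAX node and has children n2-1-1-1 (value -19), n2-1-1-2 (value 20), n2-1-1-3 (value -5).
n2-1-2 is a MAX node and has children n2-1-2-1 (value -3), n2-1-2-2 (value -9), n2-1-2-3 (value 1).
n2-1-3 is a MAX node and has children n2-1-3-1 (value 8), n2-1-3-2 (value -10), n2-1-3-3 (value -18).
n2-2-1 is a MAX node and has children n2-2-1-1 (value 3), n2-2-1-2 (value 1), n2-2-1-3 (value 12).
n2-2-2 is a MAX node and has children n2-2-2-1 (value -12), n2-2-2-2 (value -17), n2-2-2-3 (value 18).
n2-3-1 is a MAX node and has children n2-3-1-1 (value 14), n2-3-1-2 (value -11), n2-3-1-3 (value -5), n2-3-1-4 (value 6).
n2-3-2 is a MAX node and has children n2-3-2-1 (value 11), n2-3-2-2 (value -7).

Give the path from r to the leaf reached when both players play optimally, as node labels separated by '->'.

n1-1-1 (MAX): max(6, 1, -5) = 6
n1-1-2 (MAX): max(-2, 12, 19, -17) = 19
n1-1-3 (MAX): max(-6, -8) = -6
n1-1 (MIN): min(6, 19, -6) = -6
n1-2-1 (MAX): max(19, -16) = 19
n1-2-2 (MAX): max(2, 0, -6) = 2
n1-2 (MIN): min(19, 2) = 2
n1 (MAX): max(-6, 2) = 2
n2-1-1 (MAX): max(-19, 20, -5) = 20
n2-1-2 (MAX): max(-3, -9, 1) = 1
n2-1-3 (MAX): max(8, -10, -18) = 8
n2-1 (MIN): min(20, 1, 8) = 1
n2-2-1 (MAX): max(3, 1, 12) = 12
n2-2-2 (MAX): max(-12, -17, 18) = 18
n2-2 (MIN): min(12, 18) = 12
n2-3-1 (MAX): max(14, -11, -5, 6) = 14
n2-3-2 (MAX): max(11, -7) = 11
n2-3 (MIN): min(14, 11) = 11
n2 (MAX): max(1, 12, 11) = 12
r (MIN): min(2, 12) = 2
At r, MIN picks n1 (lowest: 2).
At n1, MAX picks n1-2 (highest: 2).
At n1-2, MIN picks n1-2-2 (lowest: 2).
At n1-2-2, MAX picks n1-2-2-1 (highest: 2).
Terminal value 2.

r -> n1 -> n1-2 -> n1-2-2 -> n1-2-2-1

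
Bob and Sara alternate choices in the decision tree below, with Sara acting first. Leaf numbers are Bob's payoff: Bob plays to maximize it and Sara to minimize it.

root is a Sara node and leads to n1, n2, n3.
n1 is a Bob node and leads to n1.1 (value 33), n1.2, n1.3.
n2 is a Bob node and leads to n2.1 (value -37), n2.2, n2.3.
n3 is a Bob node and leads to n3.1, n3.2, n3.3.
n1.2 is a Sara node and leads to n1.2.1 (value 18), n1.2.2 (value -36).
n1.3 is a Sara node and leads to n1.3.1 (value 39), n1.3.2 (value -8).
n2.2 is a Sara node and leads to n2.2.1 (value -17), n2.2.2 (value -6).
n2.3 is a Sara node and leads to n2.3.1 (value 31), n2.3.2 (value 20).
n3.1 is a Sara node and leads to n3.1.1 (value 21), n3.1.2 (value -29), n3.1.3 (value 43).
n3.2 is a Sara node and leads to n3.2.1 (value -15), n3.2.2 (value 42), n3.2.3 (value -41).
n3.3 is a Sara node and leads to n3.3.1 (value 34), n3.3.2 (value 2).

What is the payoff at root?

2

n1.2 (Sara): min(18, -36) = -36
n1.3 (Sara): min(39, -8) = -8
n1 (Bob): max(33, -36, -8) = 33
n2.2 (Sara): min(-17, -6) = -17
n2.3 (Sara): min(31, 20) = 20
n2 (Bob): max(-37, -17, 20) = 20
n3.1 (Sara): min(21, -29, 43) = -29
n3.2 (Sara): min(-15, 42, -41) = -41
n3.3 (Sara): min(34, 2) = 2
n3 (Bob): max(-29, -41, 2) = 2
root (Sara): min(33, 20, 2) = 2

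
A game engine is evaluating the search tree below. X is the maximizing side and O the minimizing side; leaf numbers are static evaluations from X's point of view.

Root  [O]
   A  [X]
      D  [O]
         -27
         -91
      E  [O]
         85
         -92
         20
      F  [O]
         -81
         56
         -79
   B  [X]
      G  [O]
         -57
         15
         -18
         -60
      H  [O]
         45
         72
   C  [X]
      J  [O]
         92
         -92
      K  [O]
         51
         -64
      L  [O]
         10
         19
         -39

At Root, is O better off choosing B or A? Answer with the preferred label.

A

G (O): min(-57, 15, -18, -60) = -60
H (O): min(45, 72) = 45
B (X): max(-60, 45) = 45
D (O): min(-27, -91) = -91
E (O): min(85, -92, 20) = -92
F (O): min(-81, 56, -79) = -81
A (X): max(-91, -92, -81) = -81
O prefers the lower value; B=45, A=-81. A is better since -81 < 45.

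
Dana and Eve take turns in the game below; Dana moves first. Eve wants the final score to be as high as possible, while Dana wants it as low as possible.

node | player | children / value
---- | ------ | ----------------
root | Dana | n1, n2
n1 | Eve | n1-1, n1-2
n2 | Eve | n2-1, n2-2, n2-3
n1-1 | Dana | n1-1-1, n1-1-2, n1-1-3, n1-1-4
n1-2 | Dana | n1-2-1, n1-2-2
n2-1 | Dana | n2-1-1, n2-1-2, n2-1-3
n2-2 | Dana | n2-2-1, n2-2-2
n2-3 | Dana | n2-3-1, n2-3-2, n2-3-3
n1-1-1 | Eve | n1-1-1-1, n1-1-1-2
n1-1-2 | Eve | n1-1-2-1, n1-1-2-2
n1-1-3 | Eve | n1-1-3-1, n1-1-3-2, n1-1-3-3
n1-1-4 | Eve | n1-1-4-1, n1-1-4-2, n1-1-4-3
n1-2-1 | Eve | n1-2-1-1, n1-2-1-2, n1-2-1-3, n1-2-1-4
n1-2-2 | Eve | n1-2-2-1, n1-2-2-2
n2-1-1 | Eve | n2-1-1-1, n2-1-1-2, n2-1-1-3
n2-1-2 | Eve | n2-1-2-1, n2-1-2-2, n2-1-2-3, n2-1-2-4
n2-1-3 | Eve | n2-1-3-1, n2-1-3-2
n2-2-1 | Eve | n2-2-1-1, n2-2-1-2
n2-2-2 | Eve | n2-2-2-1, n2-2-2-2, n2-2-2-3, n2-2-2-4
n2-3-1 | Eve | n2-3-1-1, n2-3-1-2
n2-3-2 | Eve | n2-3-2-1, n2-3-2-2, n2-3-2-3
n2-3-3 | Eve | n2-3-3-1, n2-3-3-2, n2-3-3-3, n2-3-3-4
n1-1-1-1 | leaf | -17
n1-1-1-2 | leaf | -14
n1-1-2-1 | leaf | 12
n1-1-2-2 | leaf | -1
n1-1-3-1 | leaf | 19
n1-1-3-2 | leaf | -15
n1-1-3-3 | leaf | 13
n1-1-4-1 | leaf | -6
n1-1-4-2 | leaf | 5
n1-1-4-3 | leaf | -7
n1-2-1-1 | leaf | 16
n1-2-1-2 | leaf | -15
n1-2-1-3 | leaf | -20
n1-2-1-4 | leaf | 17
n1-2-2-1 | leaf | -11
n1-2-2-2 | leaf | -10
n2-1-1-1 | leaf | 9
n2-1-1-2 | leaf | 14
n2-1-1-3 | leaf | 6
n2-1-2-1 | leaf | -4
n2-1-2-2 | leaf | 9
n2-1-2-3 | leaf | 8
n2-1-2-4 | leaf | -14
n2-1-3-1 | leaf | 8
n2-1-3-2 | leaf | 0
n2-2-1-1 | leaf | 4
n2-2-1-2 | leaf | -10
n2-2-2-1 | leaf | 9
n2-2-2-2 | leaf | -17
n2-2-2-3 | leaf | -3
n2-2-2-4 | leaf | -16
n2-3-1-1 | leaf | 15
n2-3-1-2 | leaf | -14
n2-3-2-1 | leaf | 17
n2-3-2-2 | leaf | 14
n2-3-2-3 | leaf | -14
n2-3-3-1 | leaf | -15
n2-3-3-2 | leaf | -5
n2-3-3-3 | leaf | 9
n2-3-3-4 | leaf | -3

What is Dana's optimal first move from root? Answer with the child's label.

n1-1-1 (Eve): max(-17, -14) = -14
n1-1-2 (Eve): max(12, -1) = 12
n1-1-3 (Eve): max(19, -15, 13) = 19
n1-1-4 (Eve): max(-6, 5, -7) = 5
n1-1 (Dana): min(-14, 12, 19, 5) = -14
n1-2-1 (Eve): max(16, -15, -20, 17) = 17
n1-2-2 (Eve): max(-11, -10) = -10
n1-2 (Dana): min(17, -10) = -10
n1 (Eve): max(-14, -10) = -10
n2-1-1 (Eve): max(9, 14, 6) = 14
n2-1-2 (Eve): max(-4, 9, 8, -14) = 9
n2-1-3 (Eve): max(8, 0) = 8
n2-1 (Dana): min(14, 9, 8) = 8
n2-2-1 (Eve): max(4, -10) = 4
n2-2-2 (Eve): max(9, -17, -3, -16) = 9
n2-2 (Dana): min(4, 9) = 4
n2-3-1 (Eve): max(15, -14) = 15
n2-3-2 (Eve): max(17, 14, -14) = 17
n2-3-3 (Eve): max(-15, -5, 9, -3) = 9
n2-3 (Dana): min(15, 17, 9) = 9
n2 (Eve): max(8, 4, 9) = 9
root (Dana): min(-10, 9) = -10
Dana at root wants the lowest of {n1=-10, n2=9}, so chooses n1.

n1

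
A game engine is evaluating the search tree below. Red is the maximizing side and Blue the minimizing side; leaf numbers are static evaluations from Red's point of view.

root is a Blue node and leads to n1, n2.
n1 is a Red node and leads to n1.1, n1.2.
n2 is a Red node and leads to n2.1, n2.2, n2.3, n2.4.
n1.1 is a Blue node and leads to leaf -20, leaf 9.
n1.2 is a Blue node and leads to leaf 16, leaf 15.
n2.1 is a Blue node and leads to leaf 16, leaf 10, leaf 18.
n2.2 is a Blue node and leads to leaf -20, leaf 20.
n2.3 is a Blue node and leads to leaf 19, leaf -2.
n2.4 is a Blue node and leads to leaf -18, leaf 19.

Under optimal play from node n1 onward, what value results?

n1.1 (Blue): min(-20, 9) = -20
n1.2 (Blue): min(16, 15) = 15
n1 (Red): max(-20, 15) = 15

15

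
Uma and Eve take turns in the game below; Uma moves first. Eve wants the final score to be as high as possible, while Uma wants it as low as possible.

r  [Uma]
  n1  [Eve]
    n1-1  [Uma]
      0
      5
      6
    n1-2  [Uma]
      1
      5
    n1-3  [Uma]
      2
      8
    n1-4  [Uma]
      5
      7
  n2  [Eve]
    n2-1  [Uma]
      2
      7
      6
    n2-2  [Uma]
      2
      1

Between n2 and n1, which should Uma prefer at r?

n2-1 (Uma): min(2, 7, 6) = 2
n2-2 (Uma): min(2, 1) = 1
n2 (Eve): max(2, 1) = 2
n1-1 (Uma): min(0, 5, 6) = 0
n1-2 (Uma): min(1, 5) = 1
n1-3 (Uma): min(2, 8) = 2
n1-4 (Uma): min(5, 7) = 5
n1 (Eve): max(0, 1, 2, 5) = 5
Uma prefers the lower value; n2=2, n1=5. n2 is better since 2 < 5.

n2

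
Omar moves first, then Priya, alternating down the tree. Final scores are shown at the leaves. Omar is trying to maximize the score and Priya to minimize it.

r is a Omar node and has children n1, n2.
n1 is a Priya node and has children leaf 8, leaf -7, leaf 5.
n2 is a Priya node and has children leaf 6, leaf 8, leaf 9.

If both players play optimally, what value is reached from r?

6

n1 (Priya): min(8, -7, 5) = -7
n2 (Priya): min(6, 8, 9) = 6
r (Omar): max(-7, 6) = 6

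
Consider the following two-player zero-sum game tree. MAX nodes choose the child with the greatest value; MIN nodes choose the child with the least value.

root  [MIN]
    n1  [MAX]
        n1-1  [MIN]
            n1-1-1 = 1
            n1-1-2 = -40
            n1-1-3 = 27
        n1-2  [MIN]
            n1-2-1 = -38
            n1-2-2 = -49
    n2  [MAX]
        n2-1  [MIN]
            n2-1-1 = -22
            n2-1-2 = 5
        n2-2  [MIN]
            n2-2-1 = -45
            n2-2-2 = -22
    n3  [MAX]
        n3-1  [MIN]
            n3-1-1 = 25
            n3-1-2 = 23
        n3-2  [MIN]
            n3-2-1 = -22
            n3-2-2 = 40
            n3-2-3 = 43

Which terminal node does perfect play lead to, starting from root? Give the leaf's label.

n1-1 (MIN): min(1, -40, 27) = -40
n1-2 (MIN): min(-38, -49) = -49
n1 (MAX): max(-40, -49) = -40
n2-1 (MIN): min(-22, 5) = -22
n2-2 (MIN): min(-45, -22) = -45
n2 (MAX): max(-22, -45) = -22
n3-1 (MIN): min(25, 23) = 23
n3-2 (MIN): min(-22, 40, 43) = -22
n3 (MAX): max(23, -22) = 23
root (MIN): min(-40, -22, 23) = -40
At root, MIN picks n1 (lowest: -40).
At n1, MAX picks n1-1 (highest: -40).
At n1-1, MIN picks n1-1-2 (lowest: -40).
Terminal value -40.

n1-1-2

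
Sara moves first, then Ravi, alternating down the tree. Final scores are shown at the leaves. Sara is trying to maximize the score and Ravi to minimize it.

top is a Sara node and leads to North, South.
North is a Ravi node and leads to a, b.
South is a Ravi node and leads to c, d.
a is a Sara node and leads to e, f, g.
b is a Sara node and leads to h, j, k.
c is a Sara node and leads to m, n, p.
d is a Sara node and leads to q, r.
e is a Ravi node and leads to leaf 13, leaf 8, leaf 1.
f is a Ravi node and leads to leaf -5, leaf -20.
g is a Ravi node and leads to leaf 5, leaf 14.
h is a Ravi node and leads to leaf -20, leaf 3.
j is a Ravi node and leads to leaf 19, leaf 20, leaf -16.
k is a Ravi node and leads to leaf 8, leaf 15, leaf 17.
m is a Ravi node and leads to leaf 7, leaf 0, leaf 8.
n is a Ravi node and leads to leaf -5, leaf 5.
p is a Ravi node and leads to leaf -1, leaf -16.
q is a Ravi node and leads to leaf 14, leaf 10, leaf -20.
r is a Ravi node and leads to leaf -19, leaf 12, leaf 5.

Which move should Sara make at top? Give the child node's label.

e (Ravi): min(13, 8, 1) = 1
f (Ravi): min(-5, -20) = -20
g (Ravi): min(5, 14) = 5
a (Sara): max(1, -20, 5) = 5
h (Ravi): min(-20, 3) = -20
j (Ravi): min(19, 20, -16) = -16
k (Ravi): min(8, 15, 17) = 8
b (Sara): max(-20, -16, 8) = 8
North (Ravi): min(5, 8) = 5
m (Ravi): min(7, 0, 8) = 0
n (Ravi): min(-5, 5) = -5
p (Ravi): min(-1, -16) = -16
c (Sara): max(0, -5, -16) = 0
q (Ravi): min(14, 10, -20) = -20
r (Ravi): min(-19, 12, 5) = -19
d (Sara): max(-20, -19) = -19
South (Ravi): min(0, -19) = -19
top (Sara): max(5, -19) = 5
Sara at top wants the highest of {North=5, South=-19}, so chooses North.

North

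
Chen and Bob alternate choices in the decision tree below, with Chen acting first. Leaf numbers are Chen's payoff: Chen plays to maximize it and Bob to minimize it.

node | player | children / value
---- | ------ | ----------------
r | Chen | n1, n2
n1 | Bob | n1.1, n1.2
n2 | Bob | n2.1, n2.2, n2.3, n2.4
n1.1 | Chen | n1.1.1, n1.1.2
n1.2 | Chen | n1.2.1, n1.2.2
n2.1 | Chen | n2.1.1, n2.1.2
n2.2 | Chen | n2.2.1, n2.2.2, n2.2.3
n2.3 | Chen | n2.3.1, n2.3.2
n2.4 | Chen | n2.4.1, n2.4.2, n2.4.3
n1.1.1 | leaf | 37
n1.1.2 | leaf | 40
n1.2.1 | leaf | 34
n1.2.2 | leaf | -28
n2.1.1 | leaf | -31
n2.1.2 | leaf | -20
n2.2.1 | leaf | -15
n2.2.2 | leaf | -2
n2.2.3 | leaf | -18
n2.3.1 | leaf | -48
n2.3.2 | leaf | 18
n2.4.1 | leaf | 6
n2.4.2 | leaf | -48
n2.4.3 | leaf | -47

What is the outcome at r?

n1.1 (Chen): max(37, 40) = 40
n1.2 (Chen): max(34, -28) = 34
n1 (Bob): min(40, 34) = 34
n2.1 (Chen): max(-31, -20) = -20
n2.2 (Chen): max(-15, -2, -18) = -2
n2.3 (Chen): max(-48, 18) = 18
n2.4 (Chen): max(6, -48, -47) = 6
n2 (Bob): min(-20, -2, 18, 6) = -20
r (Chen): max(34, -20) = 34

34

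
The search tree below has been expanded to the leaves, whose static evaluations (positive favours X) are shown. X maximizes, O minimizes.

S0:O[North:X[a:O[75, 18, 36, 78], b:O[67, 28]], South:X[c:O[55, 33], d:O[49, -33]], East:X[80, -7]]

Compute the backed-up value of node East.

East (X): max(80, -7) = 80

80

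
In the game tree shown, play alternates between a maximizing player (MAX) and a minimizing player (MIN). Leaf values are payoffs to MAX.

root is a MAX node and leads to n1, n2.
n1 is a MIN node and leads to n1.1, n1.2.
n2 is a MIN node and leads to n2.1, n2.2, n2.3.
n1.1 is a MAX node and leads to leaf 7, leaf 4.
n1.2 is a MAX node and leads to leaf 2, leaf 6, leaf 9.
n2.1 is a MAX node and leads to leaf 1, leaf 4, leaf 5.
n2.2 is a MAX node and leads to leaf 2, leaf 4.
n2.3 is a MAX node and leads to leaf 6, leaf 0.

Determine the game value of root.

n1.1 (MAX): max(7, 4) = 7
n1.2 (MAX): max(2, 6, 9) = 9
n1 (MIN): min(7, 9) = 7
n2.1 (MAX): max(1, 4, 5) = 5
n2.2 (MAX): max(2, 4) = 4
n2.3 (MAX): max(6, 0) = 6
n2 (MIN): min(5, 4, 6) = 4
root (MAX): max(7, 4) = 7

7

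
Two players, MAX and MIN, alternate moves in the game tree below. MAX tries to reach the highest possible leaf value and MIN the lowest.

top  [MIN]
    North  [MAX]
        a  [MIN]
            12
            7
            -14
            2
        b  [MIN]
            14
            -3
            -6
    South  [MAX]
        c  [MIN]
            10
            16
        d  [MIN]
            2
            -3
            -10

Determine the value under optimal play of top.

a (MIN): min(12, 7, -14, 2) = -14
b (MIN): min(14, -3, -6) = -6
North (MAX): max(-14, -6) = -6
c (MIN): min(10, 16) = 10
d (MIN): min(2, -3, -10) = -10
South (MAX): max(10, -10) = 10
top (MIN): min(-6, 10) = -6

-6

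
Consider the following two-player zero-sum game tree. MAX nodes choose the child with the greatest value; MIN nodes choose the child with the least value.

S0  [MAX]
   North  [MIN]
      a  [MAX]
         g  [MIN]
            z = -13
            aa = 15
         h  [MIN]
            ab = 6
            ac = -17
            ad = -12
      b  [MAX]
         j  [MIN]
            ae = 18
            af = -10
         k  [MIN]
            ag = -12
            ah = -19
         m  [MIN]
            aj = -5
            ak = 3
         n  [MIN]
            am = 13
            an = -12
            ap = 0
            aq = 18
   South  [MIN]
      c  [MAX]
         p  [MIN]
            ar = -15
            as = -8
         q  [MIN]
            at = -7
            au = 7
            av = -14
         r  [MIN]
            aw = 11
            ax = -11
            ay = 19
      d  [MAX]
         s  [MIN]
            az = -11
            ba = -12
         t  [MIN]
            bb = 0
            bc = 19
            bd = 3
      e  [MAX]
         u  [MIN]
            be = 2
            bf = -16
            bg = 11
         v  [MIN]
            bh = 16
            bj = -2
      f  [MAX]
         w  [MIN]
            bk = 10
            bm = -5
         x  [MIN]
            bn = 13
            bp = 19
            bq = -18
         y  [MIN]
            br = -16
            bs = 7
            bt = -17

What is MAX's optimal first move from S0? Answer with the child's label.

South

g (MIN): min(-13, 15) = -13
h (MIN): min(6, -17, -12) = -17
a (MAX): max(-13, -17) = -13
j (MIN): min(18, -10) = -10
k (MIN): min(-12, -19) = -19
m (MIN): min(-5, 3) = -5
n (MIN): min(13, -12, 0, 18) = -12
b (MAX): max(-10, -19, -5, -12) = -5
North (MIN): min(-13, -5) = -13
p (MIN): min(-15, -8) = -15
q (MIN): min(-7, 7, -14) = -14
r (MIN): min(11, -11, 19) = -11
c (MAX): max(-15, -14, -11) = -11
s (MIN): min(-11, -12) = -12
t (MIN): min(0, 19, 3) = 0
d (MAX): max(-12, 0) = 0
u (MIN): min(2, -16, 11) = -16
v (MIN): min(16, -2) = -2
e (MAX): max(-16, -2) = -2
w (MIN): min(10, -5) = -5
x (MIN): min(13, 19, -18) = -18
y (MIN): min(-16, 7, -17) = -17
f (MAX): max(-5, -18, -17) = -5
South (MIN): min(-11, 0, -2, -5) = -11
S0 (MAX): max(-13, -11) = -11
MAX at S0 wants the highest of {North=-13, South=-11}, so chooses South.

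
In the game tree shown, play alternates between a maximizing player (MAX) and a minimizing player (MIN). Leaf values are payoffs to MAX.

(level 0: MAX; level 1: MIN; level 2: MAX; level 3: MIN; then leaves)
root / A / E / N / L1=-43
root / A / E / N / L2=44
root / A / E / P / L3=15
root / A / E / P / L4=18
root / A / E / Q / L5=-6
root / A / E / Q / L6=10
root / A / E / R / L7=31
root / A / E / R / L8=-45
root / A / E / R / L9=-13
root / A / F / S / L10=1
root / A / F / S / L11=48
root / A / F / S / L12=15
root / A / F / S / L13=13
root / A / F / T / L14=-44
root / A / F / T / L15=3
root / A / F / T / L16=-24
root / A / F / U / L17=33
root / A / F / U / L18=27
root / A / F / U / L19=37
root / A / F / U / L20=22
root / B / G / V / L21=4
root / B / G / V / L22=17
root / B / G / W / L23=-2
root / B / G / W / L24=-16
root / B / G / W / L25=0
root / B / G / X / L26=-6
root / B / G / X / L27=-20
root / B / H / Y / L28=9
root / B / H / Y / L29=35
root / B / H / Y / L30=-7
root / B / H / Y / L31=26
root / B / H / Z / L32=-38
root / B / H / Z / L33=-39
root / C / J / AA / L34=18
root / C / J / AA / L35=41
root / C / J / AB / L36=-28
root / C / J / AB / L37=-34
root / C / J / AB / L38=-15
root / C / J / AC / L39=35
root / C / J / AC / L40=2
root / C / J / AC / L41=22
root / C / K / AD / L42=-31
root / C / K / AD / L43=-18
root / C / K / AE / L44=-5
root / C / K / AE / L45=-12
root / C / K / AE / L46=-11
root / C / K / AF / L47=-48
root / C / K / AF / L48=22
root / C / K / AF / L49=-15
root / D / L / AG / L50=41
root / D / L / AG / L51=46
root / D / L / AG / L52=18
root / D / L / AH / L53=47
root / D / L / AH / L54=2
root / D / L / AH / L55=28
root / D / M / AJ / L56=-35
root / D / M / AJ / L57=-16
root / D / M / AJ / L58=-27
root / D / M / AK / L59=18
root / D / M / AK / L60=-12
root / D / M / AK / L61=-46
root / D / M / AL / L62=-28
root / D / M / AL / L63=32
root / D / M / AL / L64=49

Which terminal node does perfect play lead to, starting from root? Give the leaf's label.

L3

N (MIN): min(-43, 44) = -43
P (MIN): min(15, 18) = 15
Q (MIN): min(-6, 10) = -6
R (MIN): min(31, -45, -13) = -45
E (MAX): max(-43, 15, -6, -45) = 15
S (MIN): min(1, 48, 15, 13) = 1
T (MIN): min(-44, 3, -24) = -44
U (MIN): min(33, 27, 37, 22) = 22
F (MAX): max(1, -44, 22) = 22
A (MIN): min(15, 22) = 15
V (MIN): min(4, 17) = 4
W (MIN): min(-2, -16, 0) = -16
X (MIN): min(-6, -20) = -20
G (MAX): max(4, -16, -20) = 4
Y (MIN): min(9, 35, -7, 26) = -7
Z (MIN): min(-38, -39) = -39
H (MAX): max(-7, -39) = -7
B (MIN): min(4, -7) = -7
AA (MIN): min(18, 41) = 18
AB (MIN): min(-28, -34, -15) = -34
AC (MIN): min(35, 2, 22) = 2
J (MAX): max(18, -34, 2) = 18
AD (MIN): min(-31, -18) = -31
AE (MIN): min(-5, -12, -11) = -12
AF (MIN): min(-48, 22, -15) = -48
K (MAX): max(-31, -12, -48) = -12
C (MIN): min(18, -12) = -12
AG (MIN): min(41, 46, 18) = 18
AH (MIN): min(47, 2, 28) = 2
L (MAX): max(18, 2) = 18
AJ (MIN): min(-35, -16, -27) = -35
AK (MIN): min(18, -12, -46) = -46
AL (MIN): min(-28, 32, 49) = -28
M (MAX): max(-35, -46, -28) = -28
D (MIN): min(18, -28) = -28
root (MAX): max(15, -7, -12, -28) = 15
At root, MAX picks A (highest: 15).
At A, MIN picks E (lowest: 15).
At E, MAX picks P (highest: 15).
At P, MIN picks L3 (lowest: 15).
Terminal value 15.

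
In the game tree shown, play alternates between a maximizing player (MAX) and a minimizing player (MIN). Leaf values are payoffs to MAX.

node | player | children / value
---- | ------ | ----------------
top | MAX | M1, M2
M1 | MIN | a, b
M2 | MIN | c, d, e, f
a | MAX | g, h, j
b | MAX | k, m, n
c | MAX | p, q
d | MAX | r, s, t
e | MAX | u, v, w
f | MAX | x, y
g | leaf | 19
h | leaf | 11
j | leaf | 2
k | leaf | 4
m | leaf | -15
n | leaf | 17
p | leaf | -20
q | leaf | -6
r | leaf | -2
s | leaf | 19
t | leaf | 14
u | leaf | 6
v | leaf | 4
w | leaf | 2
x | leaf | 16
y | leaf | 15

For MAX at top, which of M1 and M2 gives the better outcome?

a (MAX): max(19, 11, 2) = 19
b (MAX): max(4, -15, 17) = 17
M1 (MIN): min(19, 17) = 17
c (MAX): max(-20, -6) = -6
d (MAX): max(-2, 19, 14) = 19
e (MAX): max(6, 4, 2) = 6
f (MAX): max(16, 15) = 16
M2 (MIN): min(-6, 19, 6, 16) = -6
MAX prefers the higher value; M1=17, M2=-6. M1 is better since 17 > -6.

M1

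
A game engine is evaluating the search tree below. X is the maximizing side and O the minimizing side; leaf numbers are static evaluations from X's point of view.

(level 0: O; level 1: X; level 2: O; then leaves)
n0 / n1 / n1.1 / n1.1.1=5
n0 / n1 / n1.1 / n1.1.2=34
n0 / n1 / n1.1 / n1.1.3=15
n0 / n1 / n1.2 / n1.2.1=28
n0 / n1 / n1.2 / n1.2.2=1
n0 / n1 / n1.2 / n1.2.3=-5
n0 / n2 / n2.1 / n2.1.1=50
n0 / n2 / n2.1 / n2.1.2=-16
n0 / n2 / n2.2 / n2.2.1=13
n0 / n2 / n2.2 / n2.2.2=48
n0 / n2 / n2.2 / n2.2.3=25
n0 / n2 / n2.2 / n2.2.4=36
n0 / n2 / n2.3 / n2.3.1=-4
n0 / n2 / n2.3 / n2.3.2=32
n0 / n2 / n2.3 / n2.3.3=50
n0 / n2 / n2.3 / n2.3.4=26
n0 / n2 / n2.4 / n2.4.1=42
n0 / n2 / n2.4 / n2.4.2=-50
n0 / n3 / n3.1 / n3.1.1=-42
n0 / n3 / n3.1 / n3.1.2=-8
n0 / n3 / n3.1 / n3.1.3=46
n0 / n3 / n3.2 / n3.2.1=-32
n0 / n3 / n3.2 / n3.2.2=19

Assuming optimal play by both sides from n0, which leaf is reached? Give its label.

n3.2.1

n1.1 (O): min(5, 34, 15) = 5
n1.2 (O): min(28, 1, -5) = -5
n1 (X): max(5, -5) = 5
n2.1 (O): min(50, -16) = -16
n2.2 (O): min(13, 48, 25, 36) = 13
n2.3 (O): min(-4, 32, 50, 26) = -4
n2.4 (O): min(42, -50) = -50
n2 (X): max(-16, 13, -4, -50) = 13
n3.1 (O): min(-42, -8, 46) = -42
n3.2 (O): min(-32, 19) = -32
n3 (X): max(-42, -32) = -32
n0 (O): min(5, 13, -32) = -32
At n0, O picks n3 (lowest: -32).
At n3, X picks n3.2 (highest: -32).
At n3.2, O picks n3.2.1 (lowest: -32).
Terminal value -32.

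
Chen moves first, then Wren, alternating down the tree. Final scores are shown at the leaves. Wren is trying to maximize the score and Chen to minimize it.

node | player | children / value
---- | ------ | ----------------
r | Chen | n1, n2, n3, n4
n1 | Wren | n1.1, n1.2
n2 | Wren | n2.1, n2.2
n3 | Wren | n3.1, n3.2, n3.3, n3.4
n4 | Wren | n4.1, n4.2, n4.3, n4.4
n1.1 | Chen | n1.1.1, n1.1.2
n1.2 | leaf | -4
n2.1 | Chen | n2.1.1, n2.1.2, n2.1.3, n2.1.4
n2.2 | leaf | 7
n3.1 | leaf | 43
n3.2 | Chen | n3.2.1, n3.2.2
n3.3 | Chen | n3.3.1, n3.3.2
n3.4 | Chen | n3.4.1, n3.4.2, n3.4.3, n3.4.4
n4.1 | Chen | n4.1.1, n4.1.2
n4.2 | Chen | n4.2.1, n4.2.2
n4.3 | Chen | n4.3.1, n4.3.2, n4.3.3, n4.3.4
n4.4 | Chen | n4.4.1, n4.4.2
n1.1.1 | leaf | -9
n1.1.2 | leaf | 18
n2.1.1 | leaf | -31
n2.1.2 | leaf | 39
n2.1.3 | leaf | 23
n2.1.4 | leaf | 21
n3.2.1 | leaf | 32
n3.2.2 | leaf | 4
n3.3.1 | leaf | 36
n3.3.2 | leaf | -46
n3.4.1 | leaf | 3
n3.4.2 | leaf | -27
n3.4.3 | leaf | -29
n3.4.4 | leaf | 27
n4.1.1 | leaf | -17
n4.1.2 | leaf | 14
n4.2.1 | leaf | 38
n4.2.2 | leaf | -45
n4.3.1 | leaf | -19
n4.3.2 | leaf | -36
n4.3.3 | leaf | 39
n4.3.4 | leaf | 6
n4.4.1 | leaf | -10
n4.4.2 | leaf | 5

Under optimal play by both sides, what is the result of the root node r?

n1.1 (Chen): min(-9, 18) = -9
n1 (Wren): max(-9, -4) = -4
n2.1 (Chen): min(-31, 39, 23, 21) = -31
n2 (Wren): max(-31, 7) = 7
n3.2 (Chen): min(32, 4) = 4
n3.3 (Chen): min(36, -46) = -46
n3.4 (Chen): min(3, -27, -29, 27) = -29
n3 (Wren): max(43, 4, -46, -29) = 43
n4.1 (Chen): min(-17, 14) = -17
n4.2 (Chen): min(38, -45) = -45
n4.3 (Chen): min(-19, -36, 39, 6) = -36
n4.4 (Chen): min(-10, 5) = -10
n4 (Wren): max(-17, -45, -36, -10) = -10
r (Chen): min(-4, 7, 43, -10) = -10

-10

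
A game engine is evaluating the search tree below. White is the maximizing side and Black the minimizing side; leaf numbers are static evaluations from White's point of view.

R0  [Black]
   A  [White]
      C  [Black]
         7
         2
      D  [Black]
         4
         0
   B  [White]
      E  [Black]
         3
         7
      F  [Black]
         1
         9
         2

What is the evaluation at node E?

E (Black): min(3, 7) = 3

3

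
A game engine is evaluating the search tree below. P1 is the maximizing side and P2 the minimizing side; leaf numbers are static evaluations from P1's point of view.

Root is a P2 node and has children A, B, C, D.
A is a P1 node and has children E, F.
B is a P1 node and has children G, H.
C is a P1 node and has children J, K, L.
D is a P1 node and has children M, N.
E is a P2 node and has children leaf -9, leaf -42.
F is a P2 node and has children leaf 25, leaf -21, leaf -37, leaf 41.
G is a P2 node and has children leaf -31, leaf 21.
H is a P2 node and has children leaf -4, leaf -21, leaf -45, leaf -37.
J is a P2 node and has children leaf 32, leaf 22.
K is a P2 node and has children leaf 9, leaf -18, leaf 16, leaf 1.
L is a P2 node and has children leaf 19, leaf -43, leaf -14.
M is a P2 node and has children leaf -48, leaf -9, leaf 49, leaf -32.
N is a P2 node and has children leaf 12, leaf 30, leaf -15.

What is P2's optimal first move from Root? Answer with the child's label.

A

E (P2): min(-9, -42) = -42
F (P2): min(25, -21, -37, 41) = -37
A (P1): max(-42, -37) = -37
G (P2): min(-31, 21) = -31
H (P2): min(-4, -21, -45, -37) = -45
B (P1): max(-31, -45) = -31
J (P2): min(32, 22) = 22
K (P2): min(9, -18, 16, 1) = -18
L (P2): min(19, -43, -14) = -43
C (P1): max(22, -18, -43) = 22
M (P2): min(-48, -9, 49, -32) = -48
N (P2): min(12, 30, -15) = -15
D (P1): max(-48, -15) = -15
Root (P2): min(-37, -31, 22, -15) = -37
P2 at Root wants the lowest of {A=-37, B=-31, C=22, D=-15}, so chooses A.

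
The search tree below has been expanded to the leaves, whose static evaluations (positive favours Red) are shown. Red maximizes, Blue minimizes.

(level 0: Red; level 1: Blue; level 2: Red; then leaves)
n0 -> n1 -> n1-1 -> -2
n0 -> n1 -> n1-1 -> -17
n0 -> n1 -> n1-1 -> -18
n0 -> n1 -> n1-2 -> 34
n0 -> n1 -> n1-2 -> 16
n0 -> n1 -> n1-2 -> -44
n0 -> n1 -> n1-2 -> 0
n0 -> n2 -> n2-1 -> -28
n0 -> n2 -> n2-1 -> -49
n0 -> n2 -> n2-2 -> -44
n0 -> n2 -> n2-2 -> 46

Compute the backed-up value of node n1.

n1-1 (Red): max(-2, -17, -18) = -2
n1-2 (Red): max(34, 16, -44, 0) = 34
n1 (Blue): min(-2, 34) = -2

-2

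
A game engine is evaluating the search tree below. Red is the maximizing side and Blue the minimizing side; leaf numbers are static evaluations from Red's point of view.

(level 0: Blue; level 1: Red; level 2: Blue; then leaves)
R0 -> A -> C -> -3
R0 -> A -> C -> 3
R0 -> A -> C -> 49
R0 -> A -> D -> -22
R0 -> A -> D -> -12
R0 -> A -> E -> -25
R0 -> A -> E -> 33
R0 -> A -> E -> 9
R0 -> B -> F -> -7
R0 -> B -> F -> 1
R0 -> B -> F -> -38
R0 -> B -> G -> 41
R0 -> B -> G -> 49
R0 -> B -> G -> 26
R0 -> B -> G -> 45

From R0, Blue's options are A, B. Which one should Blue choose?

A

C (Blue): min(-3, 3, 49) = -3
D (Blue): min(-22, -12) = -22
E (Blue): min(-25, 33, 9) = -25
A (Red): max(-3, -22, -25) = -3
F (Blue): min(-7, 1, -38) = -38
G (Blue): min(41, 49, 26, 45) = 26
B (Red): max(-38, 26) = 26
R0 (Blue): min(-3, 26) = -3
Blue at R0 wants the lowest of {A=-3, B=26}, so chooses A.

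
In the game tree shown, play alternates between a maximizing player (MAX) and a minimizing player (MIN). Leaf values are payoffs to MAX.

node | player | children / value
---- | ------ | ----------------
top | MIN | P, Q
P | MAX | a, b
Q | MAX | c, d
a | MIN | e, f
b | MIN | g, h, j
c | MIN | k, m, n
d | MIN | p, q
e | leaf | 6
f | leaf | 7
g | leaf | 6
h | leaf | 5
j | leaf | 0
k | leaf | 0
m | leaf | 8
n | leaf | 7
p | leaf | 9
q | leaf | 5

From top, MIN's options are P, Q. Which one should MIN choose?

Q

a (MIN): min(6, 7) = 6
b (MIN): min(6, 5, 0) = 0
P (MAX): max(6, 0) = 6
c (MIN): min(0, 8, 7) = 0
d (MIN): min(9, 5) = 5
Q (MAX): max(0, 5) = 5
top (MIN): min(6, 5) = 5
MIN at top wants the lowest of {P=6, Q=5}, so chooses Q.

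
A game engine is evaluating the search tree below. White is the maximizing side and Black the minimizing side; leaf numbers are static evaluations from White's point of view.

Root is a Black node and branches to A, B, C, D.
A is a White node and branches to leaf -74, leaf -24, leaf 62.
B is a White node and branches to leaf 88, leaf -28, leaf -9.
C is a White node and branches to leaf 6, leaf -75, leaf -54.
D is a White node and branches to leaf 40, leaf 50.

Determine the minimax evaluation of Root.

A (White): max(-74, -24, 62) = 62
B (White): max(88, -28, -9) = 88
C (White): max(6, -75, -54) = 6
D (White): max(40, 50) = 50
Root (Black): min(62, 88, 6, 50) = 6

6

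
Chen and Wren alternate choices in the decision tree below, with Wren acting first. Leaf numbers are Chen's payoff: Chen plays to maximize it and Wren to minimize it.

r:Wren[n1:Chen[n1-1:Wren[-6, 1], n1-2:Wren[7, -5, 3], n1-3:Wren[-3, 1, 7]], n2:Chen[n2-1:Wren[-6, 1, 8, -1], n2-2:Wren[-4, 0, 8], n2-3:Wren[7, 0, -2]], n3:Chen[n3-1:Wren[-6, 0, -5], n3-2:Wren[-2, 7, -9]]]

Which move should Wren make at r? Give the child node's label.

n1-1 (Wren): min(-6, 1) = -6
n1-2 (Wren): min(7, -5, 3) = -5
n1-3 (Wren): min(-3, 1, 7) = -3
n1 (Chen): max(-6, -5, -3) = -3
n2-1 (Wren): min(-6, 1, 8, -1) = -6
n2-2 (Wren): min(-4, 0, 8) = -4
n2-3 (Wren): min(7, 0, -2) = -2
n2 (Chen): max(-6, -4, -2) = -2
n3-1 (Wren): min(-6, 0, -5) = -6
n3-2 (Wren): min(-2, 7, -9) = -9
n3 (Chen): max(-6, -9) = -6
r (Wren): min(-3, -2, -6) = -6
Wren at r wants the lowest of {n1=-3, n2=-2, n3=-6}, so chooses n3.

n3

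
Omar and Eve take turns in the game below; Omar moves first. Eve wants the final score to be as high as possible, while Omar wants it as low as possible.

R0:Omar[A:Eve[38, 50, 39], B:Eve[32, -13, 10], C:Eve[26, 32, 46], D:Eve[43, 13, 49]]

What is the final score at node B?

32

B (Eve): max(32, -13, 10) = 32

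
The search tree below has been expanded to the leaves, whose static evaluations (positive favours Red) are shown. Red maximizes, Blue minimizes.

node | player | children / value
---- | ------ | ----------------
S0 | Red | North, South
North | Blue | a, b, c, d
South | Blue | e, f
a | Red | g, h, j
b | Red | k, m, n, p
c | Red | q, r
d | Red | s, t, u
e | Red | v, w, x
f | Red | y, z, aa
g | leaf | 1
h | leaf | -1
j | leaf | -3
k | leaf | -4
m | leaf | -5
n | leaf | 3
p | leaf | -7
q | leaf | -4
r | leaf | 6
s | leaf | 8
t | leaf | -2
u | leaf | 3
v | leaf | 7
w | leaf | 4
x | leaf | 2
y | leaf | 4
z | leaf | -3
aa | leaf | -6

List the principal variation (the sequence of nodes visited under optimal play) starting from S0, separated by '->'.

a (Red): max(1, -1, -3) = 1
b (Red): max(-4, -5, 3, -7) = 3
c (Red): max(-4, 6) = 6
d (Red): max(8, -2, 3) = 8
North (Blue): min(1, 3, 6, 8) = 1
e (Red): max(7, 4, 2) = 7
f (Red): max(4, -3, -6) = 4
South (Blue): min(7, 4) = 4
S0 (Red): max(1, 4) = 4
At S0, Red picks South (highest: 4).
At South, Blue picks f (lowest: 4).
At f, Red picks y (highest: 4).
Terminal value 4.

S0 -> South -> f -> y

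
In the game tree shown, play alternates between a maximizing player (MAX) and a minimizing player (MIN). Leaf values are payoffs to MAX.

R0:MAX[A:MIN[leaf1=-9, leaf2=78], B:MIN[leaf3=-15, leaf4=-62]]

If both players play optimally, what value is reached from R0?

-9

A (MIN): min(-9, 78) = -9
B (MIN): min(-15, -62) = -62
R0 (MAX): max(-9, -62) = -9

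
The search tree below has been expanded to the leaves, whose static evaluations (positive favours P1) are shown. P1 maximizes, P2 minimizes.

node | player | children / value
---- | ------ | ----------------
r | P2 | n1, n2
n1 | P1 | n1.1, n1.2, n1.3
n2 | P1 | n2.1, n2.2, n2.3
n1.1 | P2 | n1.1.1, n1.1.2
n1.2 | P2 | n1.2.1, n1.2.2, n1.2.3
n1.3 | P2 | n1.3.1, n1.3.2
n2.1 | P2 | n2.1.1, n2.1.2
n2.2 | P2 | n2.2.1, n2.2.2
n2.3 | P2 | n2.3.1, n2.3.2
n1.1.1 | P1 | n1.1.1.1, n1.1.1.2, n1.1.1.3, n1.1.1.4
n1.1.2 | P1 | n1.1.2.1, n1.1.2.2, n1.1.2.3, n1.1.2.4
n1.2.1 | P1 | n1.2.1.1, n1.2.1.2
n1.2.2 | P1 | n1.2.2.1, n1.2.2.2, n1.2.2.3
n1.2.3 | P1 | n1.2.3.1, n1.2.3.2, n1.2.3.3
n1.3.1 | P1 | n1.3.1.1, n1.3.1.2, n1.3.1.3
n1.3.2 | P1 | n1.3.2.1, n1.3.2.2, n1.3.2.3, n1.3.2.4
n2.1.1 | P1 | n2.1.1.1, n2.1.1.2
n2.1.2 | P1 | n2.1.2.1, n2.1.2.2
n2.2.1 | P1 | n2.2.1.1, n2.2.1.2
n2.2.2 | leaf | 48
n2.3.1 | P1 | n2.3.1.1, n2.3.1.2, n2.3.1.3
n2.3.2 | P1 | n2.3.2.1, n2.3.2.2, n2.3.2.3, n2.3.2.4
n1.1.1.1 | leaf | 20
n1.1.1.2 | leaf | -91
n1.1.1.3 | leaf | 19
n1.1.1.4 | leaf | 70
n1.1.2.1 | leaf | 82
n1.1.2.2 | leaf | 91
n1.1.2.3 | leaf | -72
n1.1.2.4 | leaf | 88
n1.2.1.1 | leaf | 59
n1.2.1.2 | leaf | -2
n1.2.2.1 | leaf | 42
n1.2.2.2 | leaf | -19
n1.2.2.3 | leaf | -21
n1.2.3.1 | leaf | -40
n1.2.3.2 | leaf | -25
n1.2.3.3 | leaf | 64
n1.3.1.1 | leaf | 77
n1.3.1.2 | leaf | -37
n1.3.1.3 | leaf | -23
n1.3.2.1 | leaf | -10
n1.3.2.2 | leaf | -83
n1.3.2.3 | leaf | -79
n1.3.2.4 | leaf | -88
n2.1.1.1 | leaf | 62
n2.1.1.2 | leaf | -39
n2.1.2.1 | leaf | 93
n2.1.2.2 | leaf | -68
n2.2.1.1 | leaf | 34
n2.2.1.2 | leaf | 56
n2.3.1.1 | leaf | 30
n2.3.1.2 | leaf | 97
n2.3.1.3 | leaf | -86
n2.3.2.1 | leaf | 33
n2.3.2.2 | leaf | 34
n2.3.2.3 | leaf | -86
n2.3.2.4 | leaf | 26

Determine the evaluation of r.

n1.1.1 (P1): max(20, -91, 19, 70) = 70
n1.1.2 (P1): max(82, 91, -72, 88) = 91
n1.1 (P2): min(70, 91) = 70
n1.2.1 (P1): max(59, -2) = 59
n1.2.2 (P1): max(42, -19, -21) = 42
n1.2.3 (P1): max(-40, -25, 64) = 64
n1.2 (P2): min(59, 42, 64) = 42
n1.3.1 (P1): max(77, -37, -23) = 77
n1.3.2 (P1): max(-10, -83, -79, -88) = -10
n1.3 (P2): min(77, -10) = -10
n1 (P1): max(70, 42, -10) = 70
n2.1.1 (P1): max(62, -39) = 62
n2.1.2 (P1): max(93, -68) = 93
n2.1 (P2): min(62, 93) = 62
n2.2.1 (P1): max(34, 56) = 56
n2.2 (P2): min(56, 48) = 48
n2.3.1 (P1): max(30, 97, -86) = 97
n2.3.2 (P1): max(33, 34, -86, 26) = 34
n2.3 (P2): min(97, 34) = 34
n2 (P1): max(62, 48, 34) = 62
r (P2): min(70, 62) = 62

62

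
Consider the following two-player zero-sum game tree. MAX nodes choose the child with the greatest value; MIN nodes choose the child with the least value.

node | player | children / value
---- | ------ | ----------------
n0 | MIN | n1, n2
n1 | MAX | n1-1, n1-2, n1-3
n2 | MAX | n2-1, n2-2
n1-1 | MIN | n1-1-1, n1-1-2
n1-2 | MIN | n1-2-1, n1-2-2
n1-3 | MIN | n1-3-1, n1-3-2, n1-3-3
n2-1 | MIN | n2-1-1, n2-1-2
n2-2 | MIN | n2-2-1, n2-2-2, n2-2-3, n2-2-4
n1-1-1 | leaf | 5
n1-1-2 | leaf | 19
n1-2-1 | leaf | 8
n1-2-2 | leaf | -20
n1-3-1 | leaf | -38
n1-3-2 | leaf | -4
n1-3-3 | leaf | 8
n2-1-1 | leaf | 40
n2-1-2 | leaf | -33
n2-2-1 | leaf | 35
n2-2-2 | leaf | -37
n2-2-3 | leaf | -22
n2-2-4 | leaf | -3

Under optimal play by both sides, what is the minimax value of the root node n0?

-33

n1-1 (MIN): min(5, 19) = 5
n1-2 (MIN): min(8, -20) = -20
n1-3 (MIN): min(-38, -4, 8) = -38
n1 (MAX): max(5, -20, -38) = 5
n2-1 (MIN): min(40, -33) = -33
n2-2 (MIN): min(35, -37, -22, -3) = -37
n2 (MAX): max(-33, -37) = -33
n0 (MIN): min(5, -33) = -33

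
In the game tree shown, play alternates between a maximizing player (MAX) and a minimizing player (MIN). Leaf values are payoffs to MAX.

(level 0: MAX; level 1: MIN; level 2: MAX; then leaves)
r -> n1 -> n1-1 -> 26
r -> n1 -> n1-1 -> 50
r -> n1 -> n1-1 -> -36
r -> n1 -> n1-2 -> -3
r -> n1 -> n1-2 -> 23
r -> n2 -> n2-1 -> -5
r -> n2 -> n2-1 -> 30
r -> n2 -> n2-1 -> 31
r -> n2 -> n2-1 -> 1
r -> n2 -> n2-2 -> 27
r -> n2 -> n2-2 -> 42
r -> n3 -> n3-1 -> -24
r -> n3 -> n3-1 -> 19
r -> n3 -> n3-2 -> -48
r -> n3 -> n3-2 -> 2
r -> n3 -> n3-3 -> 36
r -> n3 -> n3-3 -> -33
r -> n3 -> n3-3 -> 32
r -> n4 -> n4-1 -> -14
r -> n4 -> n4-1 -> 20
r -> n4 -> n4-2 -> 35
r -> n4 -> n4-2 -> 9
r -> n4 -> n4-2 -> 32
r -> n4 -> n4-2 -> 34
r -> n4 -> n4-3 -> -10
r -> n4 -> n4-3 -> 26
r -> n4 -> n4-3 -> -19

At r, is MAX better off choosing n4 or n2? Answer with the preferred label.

n2

n4-1 (MAX): max(-14, 20) = 20
n4-2 (MAX): max(35, 9, 32, 34) = 35
n4-3 (MAX): max(-10, 26, -19) = 26
n4 (MIN): min(20, 35, 26) = 20
n2-1 (MAX): max(-5, 30, 31, 1) = 31
n2-2 (MAX): max(27, 42) = 42
n2 (MIN): min(31, 42) = 31
MAX prefers the higher value; n4=20, n2=31. n2 is better since 31 > 20.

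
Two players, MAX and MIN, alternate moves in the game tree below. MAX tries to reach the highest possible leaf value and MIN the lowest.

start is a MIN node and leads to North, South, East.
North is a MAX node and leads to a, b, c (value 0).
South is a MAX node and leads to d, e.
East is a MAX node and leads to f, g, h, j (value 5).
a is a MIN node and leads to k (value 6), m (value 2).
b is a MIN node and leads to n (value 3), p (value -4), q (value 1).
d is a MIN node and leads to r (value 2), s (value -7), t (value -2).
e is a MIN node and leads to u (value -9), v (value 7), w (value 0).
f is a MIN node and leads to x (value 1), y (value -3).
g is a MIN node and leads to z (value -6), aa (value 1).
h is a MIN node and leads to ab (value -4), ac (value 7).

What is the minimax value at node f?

f (MIN): min(1, -3) = -3

-3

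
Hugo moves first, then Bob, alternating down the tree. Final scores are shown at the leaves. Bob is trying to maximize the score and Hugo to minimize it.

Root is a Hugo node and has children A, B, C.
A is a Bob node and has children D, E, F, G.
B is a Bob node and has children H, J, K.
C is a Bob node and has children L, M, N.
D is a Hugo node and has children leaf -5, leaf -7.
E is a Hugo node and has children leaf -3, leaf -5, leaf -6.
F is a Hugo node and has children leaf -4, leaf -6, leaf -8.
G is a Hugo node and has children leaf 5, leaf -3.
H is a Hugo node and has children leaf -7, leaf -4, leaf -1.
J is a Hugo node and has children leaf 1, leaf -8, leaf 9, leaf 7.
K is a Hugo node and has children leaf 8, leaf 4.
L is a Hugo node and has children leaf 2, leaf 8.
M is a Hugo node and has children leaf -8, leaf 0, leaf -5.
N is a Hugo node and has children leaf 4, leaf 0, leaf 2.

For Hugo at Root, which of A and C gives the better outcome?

D (Hugo): min(-5, -7) = -7
E (Hugo): min(-3, -5, -6) = -6
F (Hugo): min(-4, -6, -8) = -8
G (Hugo): min(5, -3) = -3
A (Bob): max(-7, -6, -8, -3) = -3
L (Hugo): min(2, 8) = 2
M (Hugo): min(-8, 0, -5) = -8
N (Hugo): min(4, 0, 2) = 0
C (Bob): max(2, -8, 0) = 2
Hugo prefers the lower value; A=-3, C=2. A is better since -3 < 2.

A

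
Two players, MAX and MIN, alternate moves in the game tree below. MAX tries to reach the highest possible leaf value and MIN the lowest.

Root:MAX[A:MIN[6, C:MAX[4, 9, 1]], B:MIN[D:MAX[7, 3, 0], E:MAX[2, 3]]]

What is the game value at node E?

E (MAX): max(2, 3) = 3

3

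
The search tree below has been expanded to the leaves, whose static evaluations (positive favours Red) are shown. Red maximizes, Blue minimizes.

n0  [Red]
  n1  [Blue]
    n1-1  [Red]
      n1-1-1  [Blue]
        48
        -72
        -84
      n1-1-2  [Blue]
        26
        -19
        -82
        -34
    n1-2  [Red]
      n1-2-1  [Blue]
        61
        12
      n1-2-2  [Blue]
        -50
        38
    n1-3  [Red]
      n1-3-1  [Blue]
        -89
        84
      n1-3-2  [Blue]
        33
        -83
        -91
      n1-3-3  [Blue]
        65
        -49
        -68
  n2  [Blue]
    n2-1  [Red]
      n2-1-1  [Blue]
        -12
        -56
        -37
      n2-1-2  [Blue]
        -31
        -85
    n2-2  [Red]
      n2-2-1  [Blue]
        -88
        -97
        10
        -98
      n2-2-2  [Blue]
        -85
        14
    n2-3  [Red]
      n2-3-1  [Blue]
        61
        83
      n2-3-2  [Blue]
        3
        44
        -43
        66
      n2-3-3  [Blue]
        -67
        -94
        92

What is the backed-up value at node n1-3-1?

n1-3-1 (Blue): min(-89, 84) = -89

-89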